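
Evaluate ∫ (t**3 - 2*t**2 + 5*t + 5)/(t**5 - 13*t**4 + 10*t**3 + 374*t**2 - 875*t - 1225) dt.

-623*log(t - 7)/1536 + 7*log(t - 5)/16 + log(t + 1)/512 - 13*log(t + 5)/384 - 95/(64*t - 448) + C

Factor the denominator: (t - 7)**2*(t - 5)*(t + 1)*(t + 5).
Partial-fraction decomposition: -13/(384*(t + 5)) + 1/(512*(t + 1)) + 7/(16*(t - 5)) - 623/(1536*(t - 7)) + 95/(64*(t - 7)**2).
Integrate each term; A/(t−a) gives A·log|t−a|; A/(t−a)² gives −A/(t−a).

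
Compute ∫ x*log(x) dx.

Use integration by parts with u = log(x), dv = x dx.
Then du = 1/x dx and v = x**2/2.

x**2*log(x)/2 - x**2/4 + C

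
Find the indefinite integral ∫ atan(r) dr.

Use integration by parts with u = arctan(r), dv = dr.
Then du = 1/(r**2 + 1) dr.

r*atan(r) - log(r**2 + 1)/2 + C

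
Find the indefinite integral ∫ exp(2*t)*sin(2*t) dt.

exp(2*t)*sin(2*t)/4 - exp(2*t)*cos(2*t)/4 + C

Let I denote the integral. Integrate by parts with u = sin(2*t), dv = exp(2*t) dt, so v = exp(2*t)/2: I = exp(2*t)*sin(2*t)/2 − ∫ exp(2*t)*cos(2*t) dt.
Apply parts again with u = cos(2*t), dv = exp(2*t) dt: ∫ exp(2*t)*cos(2*t) dt = exp(2*t)*cos(2*t)/2 + I. Substituting back brings back I: I = exp(2*t)*sin(2*t)/2 - exp(2*t)*cos(2*t)/2 − I.
Solving for I: (1 + 1)·I equals the remaining terms, so I = (1/2)·(exp(2*t)*sin(2*t)/2 - exp(2*t)*cos(2*t)/2).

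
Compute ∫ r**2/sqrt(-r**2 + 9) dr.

-r*sqrt(-r**2 + 9)/2 + 9*asin(r/3)/2 + C

Substitute r = 3·sin(θ), so dr = 3·cos(θ) dθ and the radical becomes sqrt(-r**2 + 9) = 3·cos(θ) by the Pythagorean identity.
Integrate the resulting trig expression in θ, then back-substitute θ = asin(r/3), sin(θ) = r/3, cos(θ) = sqrt(-r**2 + 9)/3 (absorbing any constant into C).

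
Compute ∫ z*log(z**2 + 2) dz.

z**2*log(z**2 + 2)/2 - z**2/2 + log(z**2 + 2) + C

Let u = z**2 + 2, so du = (2*z) dz.
The integral becomes (1/2)·∫ log(u) du; integrate by parts with u′=log(u), dv′=du.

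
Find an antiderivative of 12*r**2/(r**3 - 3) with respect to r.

4*log(r**3 - 3) + C

Let u = r**3 - 3, so du = (3*r**2) dr.
Rewriting, the integral becomes 4·∫ 1/u du = 4·log(u).
Substituting back, u = r**3 - 3.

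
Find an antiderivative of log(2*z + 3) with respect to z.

Use integration by parts with u = log(2*z + 3), dv = dz.
Then du = 2/(2*z + 3) dz and v = z.

z*log(2*z + 3) - z + 3*log(2*z + 3)/2 + C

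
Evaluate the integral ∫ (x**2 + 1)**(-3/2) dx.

Substitute x = tan(θ), so dx = sec(θ)^2 dθ and the radical becomes sqrt(x**2 + 1) = sec(θ) by the Pythagorean identity.
Integrate the resulting trig expression in θ, then back-substitute tan(θ) = x, sec(θ) = sqrt(x**2 + 1) (absorbing any constant into C).

x/sqrt(x**2 + 1) + C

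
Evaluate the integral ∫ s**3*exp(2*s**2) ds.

(2*s**2 - 1)*exp(2*s**2)/8 + C

Let u = s², du = 2s ds; rewrite as (1/2)∫ u^1·exp(2u) du.
Now integrate by parts 1 time.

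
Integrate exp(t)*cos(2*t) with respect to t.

Let I denote the integral. Integrate by parts with u = cos(2*t), dv = exp(t) dt, so v = exp(t): I = exp(t)*cos(2*t) + 2·∫ exp(t)*sin(2*t) dt.
Apply parts again with u = sin(2*t), dv = exp(t) dt: ∫ exp(t)*sin(2*t) dt = exp(t)*sin(2*t) − 2·I. Substituting back brings back I: I = 2*exp(t)*sin(2*t) + exp(t)*cos(2*t) − 4·I.
Solving for I: (1 + 4)·I equals the remaining terms, so I = (1/5)·(2*exp(t)*sin(2*t) + exp(t)*cos(2*t)).

2*exp(t)*sin(2*t)/5 + exp(t)*cos(2*t)/5 + C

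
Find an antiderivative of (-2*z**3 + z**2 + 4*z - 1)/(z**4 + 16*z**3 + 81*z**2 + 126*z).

-log(z)/126 - 25*log(z + 3)/18 + 443*log(z + 6)/18 - 353*log(z + 7)/14 + C

Factor the denominator: z*(z + 3)*(z + 6)*(z + 7).
Partial-fraction decomposition: -353/(14*(z + 7)) + 443/(18*(z + 6)) - 25/(18*(z + 3)) - 1/(126*z).
Integrate each term: A/(z−a) contributes A·log|z−a|.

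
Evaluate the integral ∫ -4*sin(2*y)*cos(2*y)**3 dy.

cos(2*y)**4/2 + C

Let u = cos(2*y), so du = (-2*sin(2*y)) dy.
Rewriting, the integral becomes 2·∫ u^3 du = 2·u^4/4.
Substituting back, u = cos(2*y).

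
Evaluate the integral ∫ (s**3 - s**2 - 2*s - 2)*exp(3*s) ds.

(9*s**3 - 18*s**2 - 6*s - 16)*exp(3*s)/27 + C

Use integration by parts with u = s**3 - s**2 - 2*s - 2, dv = exp(3*s) ds, so v = exp(3*s)/3.
Apply parts 3 times (tabular method): alternate signs, differentiate u down to 0, integrate dv up.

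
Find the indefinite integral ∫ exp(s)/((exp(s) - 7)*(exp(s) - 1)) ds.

log(exp(s) - 7)/6 - log(exp(s) - 1)/6 + C

Let u = e^s, du = e^s ds.
The integral becomes ∫ du/((u-7)(u-1)); decompose into partial fractions.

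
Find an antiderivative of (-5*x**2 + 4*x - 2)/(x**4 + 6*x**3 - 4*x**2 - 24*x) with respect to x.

Factor the denominator: x*(x - 2)*(x + 2)*(x + 6).
Partial-fraction decomposition: 103/(96*(x + 6)) - 15/(16*(x + 2)) - 7/(32*(x - 2)) + 1/(12*x).
Integrate each term: A/(x−a) contributes A·log|x−a|.

log(x)/12 - 7*log(x - 2)/32 - 15*log(x + 2)/16 + 103*log(x + 6)/96 + C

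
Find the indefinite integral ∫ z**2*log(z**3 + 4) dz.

z**3*log(z**3 + 4)/3 - z**3/3 + 4*log(z**3 + 4)/3 + C

Let u = z**3 + 4, so du = (3*z**2) dz.
The integral becomes (1/3)·∫ log(u) du; integrate by parts with u′=log(u), dv′=du.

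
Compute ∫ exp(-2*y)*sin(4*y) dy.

Let I denote the integral. Integrate by parts with u = sin(4*y), dv = exp(-2*y) dy, so v = -exp(-2*y)/2: I = -exp(-2*y)*sin(4*y)/2 + 2·∫ exp(-2*y)*cos(4*y) dy.
Apply parts again with u = cos(4*y), dv = exp(-2*y) dy: ∫ exp(-2*y)*cos(4*y) dy = -exp(-2*y)*cos(4*y)/2 − 2·I. Substituting back brings back I: I = -exp(-2*y)*sin(4*y)/2 - exp(-2*y)*cos(4*y) − 4·I.
Solving for I: (1 + 4)·I equals the remaining terms, so I = (1/5)·(-exp(-2*y)*sin(4*y)/2 - exp(-2*y)*cos(4*y)).

-exp(-2*y)*sin(4*y)/10 - exp(-2*y)*cos(4*y)/5 + C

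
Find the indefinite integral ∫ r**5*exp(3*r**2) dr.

Let u = r², du = 2r dr; rewrite as (1/2)∫ u^2·exp(3u) du.
Now integrate by parts 2 times.

(9*r**4 - 6*r**2 + 2)*exp(3*r**2)/54 + C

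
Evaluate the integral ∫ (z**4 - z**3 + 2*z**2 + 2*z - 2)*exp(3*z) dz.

(27*z**4 - 63*z**3 + 117*z**2 - 24*z - 46)*exp(3*z)/81 + C

Use integration by parts with u = z**4 - z**3 + 2*z**2 + 2*z - 2, dv = exp(3*z) dz, so v = exp(3*z)/3.
Apply parts 4 times (tabular method): alternate signs, differentiate u down to 0, integrate dv up.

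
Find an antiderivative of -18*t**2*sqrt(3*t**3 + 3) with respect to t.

Let u = 3*t**3 + 3, so du = (9*t**2) dt.
Rewriting, the integral becomes -2·∫ √u du = -2·(2/3)u^(3/2).
Substituting back, u = 3*t**3 + 3.

-4*(3*t**3 + 3)**(3/2)/3 + C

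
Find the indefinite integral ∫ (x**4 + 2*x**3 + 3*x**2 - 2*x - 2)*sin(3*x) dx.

-x**4*cos(3*x)/3 + 4*x**3*sin(3*x)/9 - 2*x**3*cos(3*x)/3 + 2*x**2*sin(3*x)/3 - 5*x**2*cos(3*x)/9 + 10*x*sin(3*x)/27 + 10*x*cos(3*x)/9 - 10*sin(3*x)/27 + 64*cos(3*x)/81 + C

Use integration by parts with u = x**4 + 2*x**3 + 3*x**2 - 2*x - 2, dv = sin(3*x) dx, so v = -cos(3*x)/3.
Apply parts 4 times (tabular method): alternate signs, differentiate u down to 0, integrate dv up.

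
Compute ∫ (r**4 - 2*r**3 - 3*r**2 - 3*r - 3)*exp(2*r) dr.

(r**4 - 4*r**3 + 3*r**2 - 6*r)*exp(2*r)/2 + C

Use integration by parts with u = r**4 - 2*r**3 - 3*r**2 - 3*r - 3, dv = exp(2*r) dr, so v = exp(2*r)/2.
Apply parts 4 times (tabular method): alternate signs, differentiate u down to 0, integrate dv up.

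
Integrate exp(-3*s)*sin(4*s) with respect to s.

Let I denote the integral. Integrate by parts with u = sin(4*s), dv = exp(-3*s) ds, so v = -exp(-3*s)/3: I = -exp(-3*s)*sin(4*s)/3 + (4/3)·∫ exp(-3*s)*cos(4*s) ds.
Apply parts again with u = cos(4*s), dv = exp(-3*s) ds: ∫ exp(-3*s)*cos(4*s) ds = -exp(-3*s)*cos(4*s)/3 − (4/3)·I. Substituting back brings back I: I = -exp(-3*s)*sin(4*s)/3 - 4*exp(-3*s)*cos(4*s)/9 − (16/9)·I.
Solving for I: (1 + 16/9)·I equals the remaining terms, so I = (9/25)·(-exp(-3*s)*sin(4*s)/3 - 4*exp(-3*s)*cos(4*s)/9).

-3*exp(-3*s)*sin(4*s)/25 - 4*exp(-3*s)*cos(4*s)/25 + C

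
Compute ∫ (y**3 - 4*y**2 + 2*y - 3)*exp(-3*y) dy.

(-y**3 + 3*y**2 + 3)*exp(-3*y)/3 + C

Use integration by parts with u = y**3 - 4*y**2 + 2*y - 3, dv = exp(-3*y) dy, so v = -exp(-3*y)/3.
Apply parts 3 times (tabular method): alternate signs, differentiate u down to 0, integrate dv up.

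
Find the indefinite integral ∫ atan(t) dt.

t*atan(t) - log(t**2 + 1)/2 + C

Use integration by parts with u = arctan(t), dv = dt.
Then du = 1/(t**2 + 1) dt.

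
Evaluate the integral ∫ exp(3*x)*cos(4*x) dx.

Let I denote the integral. Integrate by parts with u = cos(4*x), dv = exp(3*x) dx, so v = exp(3*x)/3: I = exp(3*x)*cos(4*x)/3 + (4/3)·∫ exp(3*x)*sin(4*x) dx.
Apply parts again with u = sin(4*x), dv = exp(3*x) dx: ∫ exp(3*x)*sin(4*x) dx = exp(3*x)*sin(4*x)/3 − (4/3)·I. Substituting back brings back I: I = 4*exp(3*x)*sin(4*x)/9 + exp(3*x)*cos(4*x)/3 − (16/9)·I.
Solving for I: (1 + 16/9)·I equals the remaining terms, so I = (9/25)·(4*exp(3*x)*sin(4*x)/9 + exp(3*x)*cos(4*x)/3).

4*exp(3*x)*sin(4*x)/25 + 3*exp(3*x)*cos(4*x)/25 + C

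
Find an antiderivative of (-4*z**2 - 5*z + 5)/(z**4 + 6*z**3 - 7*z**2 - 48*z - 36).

-23*log(z - 3)/90 - 3*log(z + 1)/10 - log(z + 2)/20 + 109*log(z + 6)/180 + C

Factor the denominator: (z - 3)*(z + 1)*(z + 2)*(z + 6).
Partial-fraction decomposition: 109/(180*(z + 6)) - 1/(20*(z + 2)) - 3/(10*(z + 1)) - 23/(90*(z - 3)).
Integrate each term: A/(z−a) contributes A·log|z−a|.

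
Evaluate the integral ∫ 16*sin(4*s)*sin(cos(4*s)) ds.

4*cos(cos(4*s)) + C

Let u = cos(4*s), so du = (-4*sin(4*s)) ds.
Rewriting, the integral becomes -4·∫ sin(u) du = -4·-cos(u).
Substituting back, u = cos(4*s).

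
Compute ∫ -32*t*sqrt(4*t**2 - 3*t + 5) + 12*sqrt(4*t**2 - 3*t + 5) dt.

-8*(4*t**2 - 3*t + 5)**(3/2)/3 + C

Let u = 4*t**2 - 3*t + 5, so du = (8*t - 3) dt.
Rewriting, the integral becomes -4·∫ √u du = -4·(2/3)u^(3/2).
Substituting back, u = 4*t**2 - 3*t + 5.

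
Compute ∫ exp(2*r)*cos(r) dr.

Let I denote the integral. Integrate by parts with u = cos(r), dv = exp(2*r) dr, so v = exp(2*r)/2: I = exp(2*r)*cos(r)/2 + (1/2)·∫ exp(2*r)*sin(r) dr.
Apply parts again with u = sin(r), dv = exp(2*r) dr: ∫ exp(2*r)*sin(r) dr = exp(2*r)*sin(r)/2 − (1/2)·I. Substituting back brings back I: I = exp(2*r)*sin(r)/4 + exp(2*r)*cos(r)/2 − (1/4)·I.
Solving for I: (1 + 1/4)·I equals the remaining terms, so I = (4/5)·(exp(2*r)*sin(r)/4 + exp(2*r)*cos(r)/2).

exp(2*r)*sin(r)/5 + 2*exp(2*r)*cos(r)/5 + C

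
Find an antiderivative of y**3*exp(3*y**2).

Let u = y², du = 2y dy; rewrite as (1/2)∫ u^1·exp(3u) du.
Now integrate by parts 1 time.

(3*y**2 - 1)*exp(3*y**2)/18 + C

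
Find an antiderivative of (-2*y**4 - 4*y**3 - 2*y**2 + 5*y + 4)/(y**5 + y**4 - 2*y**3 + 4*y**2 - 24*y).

-log(y)/6 - 29*log(y - 2)/40 - 83*log(y + 3)/195 - 71*log(y**2 + 4)/208 - 95*atan(y/2)/104 + C

Factor the denominator: y*(y - 2)*(y + 3)*(y**2 + 4).
Partial-fraction decomposition: -(71*y + 190)/(104*(y**2 + 4)) - 83/(195*(y + 3)) - 29/(40*(y - 2)) - 1/(6*y).
Integrate each term; A/(y−a) gives A·log|y−a|; the (By+D)/(y²+p²) term gives a log and an atan.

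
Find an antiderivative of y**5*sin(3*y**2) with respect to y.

-y**4*cos(3*y**2)/6 + y**2*sin(3*y**2)/9 + cos(3*y**2)/27 + C

Let u = y², du = 2y dy; rewrite as (1/2)∫ u^2·sin(3u) du.
Now integrate by parts 2 times.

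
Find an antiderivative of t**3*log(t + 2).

t**4*log(t + 2)/4 - t**4/16 + t**3/6 - t**2/2 + 2*t - 4*log(t + 2) + C

Use integration by parts with u = log(t + 2), dv = t**3 dt.
Then du = 1/(t + 2) dt and v = t**4/4.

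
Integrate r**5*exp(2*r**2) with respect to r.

Let u = r², du = 2r dr; rewrite as (1/2)∫ u^2·exp(2u) du.
Now integrate by parts 2 times.

(2*r**4 - 2*r**2 + 1)*exp(2*r**2)/8 + C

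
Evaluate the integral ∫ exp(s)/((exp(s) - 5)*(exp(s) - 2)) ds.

Let u = e^s, du = e^s ds.
The integral becomes ∫ du/((u-2)(u-5)); decompose into partial fractions.

log(exp(s) - 5)/3 - log(exp(s) - 2)/3 + C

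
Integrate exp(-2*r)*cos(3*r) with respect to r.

3*exp(-2*r)*sin(3*r)/13 - 2*exp(-2*r)*cos(3*r)/13 + C

Let I denote the integral. Integrate by parts with u = cos(3*r), dv = exp(-2*r) dr, so v = -exp(-2*r)/2: I = -exp(-2*r)*cos(3*r)/2 − (3/2)·∫ exp(-2*r)*sin(3*r) dr.
Apply parts again with u = sin(3*r), dv = exp(-2*r) dr: ∫ exp(-2*r)*sin(3*r) dr = -exp(-2*r)*sin(3*r)/2 + (3/2)·I. Substituting back brings back I: I = 3*exp(-2*r)*sin(3*r)/4 - exp(-2*r)*cos(3*r)/2 − (9/4)·I.
Solving for I: (1 + 9/4)·I equals the remaining terms, so I = (4/13)·(3*exp(-2*r)*sin(3*r)/4 - exp(-2*r)*cos(3*r)/2).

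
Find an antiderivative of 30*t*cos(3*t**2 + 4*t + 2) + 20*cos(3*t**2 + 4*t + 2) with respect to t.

Let u = 3*t**2 + 4*t + 2, so du = (6*t + 4) dt.
Rewriting, the integral becomes 5·∫ cos(u) du = 5·sin(u).
Substituting back, u = 3*t**2 + 4*t + 2.

5*sin(3*t**2 + 4*t + 2) + C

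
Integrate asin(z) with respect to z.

Use integration by parts with u = arcsin(z), dv = dz.
Then du = 1/sqrt(-z**2 + 1) dz.

z*asin(z) + sqrt(-z**2 + 1) + C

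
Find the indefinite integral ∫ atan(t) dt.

Use integration by parts with u = arctan(t), dv = dt.
Then du = 1/(t**2 + 1) dt.

t*atan(t) - log(t**2 + 1)/2 + C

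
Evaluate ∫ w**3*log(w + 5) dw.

Use integration by parts with u = log(w + 5), dv = w**3 dw.
Then du = 1/(w + 5) dw and v = w**4/4.

w**4*log(w + 5)/4 - w**4/16 + 5*w**3/12 - 25*w**2/8 + 125*w/4 - 625*log(w + 5)/4 + C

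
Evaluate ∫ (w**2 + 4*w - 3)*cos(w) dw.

Use integration by parts with u = w**2 + 4*w - 3, dv = cos(w) dw, so v = sin(w).
Apply parts 2 times (tabular method): alternate signs, differentiate u down to 0, integrate dv up.

w**2*sin(w) + 4*w*sin(w) + 2*w*cos(w) - 5*sin(w) + 4*cos(w) + C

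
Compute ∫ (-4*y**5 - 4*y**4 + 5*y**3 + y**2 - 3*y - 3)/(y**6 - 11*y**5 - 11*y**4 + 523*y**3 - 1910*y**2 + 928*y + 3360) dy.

-35193*log(y - 6)/364 + 1796*log(y - 5)/9 - 1287157*log(y - 4)/12100 - log(y + 1)/1575 - 6997*log(y + 7)/14157 + 4799/(110*y - 440) + C

Factor the denominator: (y - 6)*(y - 5)*(y - 4)**2*(y + 1)*(y + 7).
Partial-fraction decomposition: -6997/(14157*(y + 7)) - 1/(1575*(y + 1)) - 1287157/(12100*(y - 4)) - 4799/(110*(y - 4)**2) + 1796/(9*(y - 5)) - 35193/(364*(y - 6)).
Integrate each term; A/(y−a) gives A·log|y−a|; A/(y−a)² gives −A/(y−a).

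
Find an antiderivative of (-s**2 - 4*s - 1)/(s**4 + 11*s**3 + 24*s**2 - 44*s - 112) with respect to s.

Factor the denominator: (s - 2)*(s + 2)*(s + 4)*(s + 7).
Partial-fraction decomposition: 22/(135*(s + 7)) - 1/(36*(s + 4)) - 3/(40*(s + 2)) - 13/(216*(s - 2)).
Integrate each term: A/(s−a) contributes A·log|s−a|.

-13*log(s - 2)/216 - 3*log(s + 2)/40 - log(s + 4)/36 + 22*log(s + 7)/135 + C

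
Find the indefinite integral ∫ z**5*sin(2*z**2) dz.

Let u = z², du = 2z dz; rewrite as (1/2)∫ u^2·sin(2u) du.
Now integrate by parts 2 times.

-z**4*cos(2*z**2)/4 + z**2*sin(2*z**2)/4 + cos(2*z**2)/8 + C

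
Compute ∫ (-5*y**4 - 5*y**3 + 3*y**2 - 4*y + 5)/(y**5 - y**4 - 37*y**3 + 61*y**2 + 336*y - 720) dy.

-521*log(y - 4)/24 + 1823*log(y - 3)/98 + 891*log(y + 4)/392 - 25*log(y + 5)/6 - 65/(7*y - 21) + C

Factor the denominator: (y - 4)*(y - 3)**2*(y + 4)*(y + 5).
Partial-fraction decomposition: -25/(6*(y + 5)) + 891/(392*(y + 4)) + 1823/(98*(y - 3)) + 65/(7*(y - 3)**2) - 521/(24*(y - 4)).
Integrate each term; A/(y−a) gives A·log|y−a|; A/(y−a)² gives −A/(y−a).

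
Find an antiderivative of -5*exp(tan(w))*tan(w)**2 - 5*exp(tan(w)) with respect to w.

Let u = tan(w), so du = (tan(w)**2 + 1) dw.
Rewriting, the integral becomes -5·∫ e^u du = -5·e^u.
Substituting back, u = tan(w).

-5*exp(tan(w)) + C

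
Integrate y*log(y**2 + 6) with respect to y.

y**2*log(y**2 + 6)/2 - y**2/2 + 3*log(y**2 + 6) + C

Let u = y**2 + 6, so du = (2*y) dy.
The integral becomes (1/2)·∫ log(u) du; integrate by parts with u′=log(u), dv′=du.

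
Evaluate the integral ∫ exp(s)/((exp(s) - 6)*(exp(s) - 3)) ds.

Let u = e^s, du = e^s ds.
The integral becomes ∫ du/((u-3)(u-6)); decompose into partial fractions.

log(exp(s) - 6)/3 - log(exp(s) - 3)/3 + C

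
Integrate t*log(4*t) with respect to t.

Use integration by parts with u = log(4*t), dv = t dt.
Then du = 1/t dt and v = t**2/2.

t**2*(log(t) + 2*log(2))/2 - t**2/4 + C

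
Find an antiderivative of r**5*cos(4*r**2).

r**4*sin(4*r**2)/8 + r**2*cos(4*r**2)/16 - sin(4*r**2)/64 + C

Let u = r², du = 2r dr; rewrite as (1/2)∫ u^2·cos(4u) du.
Now integrate by parts 2 times.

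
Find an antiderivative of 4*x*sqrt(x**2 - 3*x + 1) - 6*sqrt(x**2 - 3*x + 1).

4*(x**2 - 3*x + 1)**(3/2)/3 + C

Let u = x**2 - 3*x + 1, so du = (2*x - 3) dx.
Rewriting, the integral becomes 2·∫ √u du = 2·(2/3)u^(3/2).
Substituting back, u = x**2 - 3*x + 1.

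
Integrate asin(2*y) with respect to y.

y*asin(2*y) + sqrt(-4*y**2 + 1)/2 + C

Use integration by parts with u = arcsin(2*y), dv = dy.
Then du = 2/sqrt(-4*y**2 + 1) dy.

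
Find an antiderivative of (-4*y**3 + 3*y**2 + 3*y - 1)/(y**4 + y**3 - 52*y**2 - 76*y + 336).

Factor the denominator: (y - 7)*(y - 2)*(y + 4)*(y + 6).
Partial-fraction decomposition: -953/(208*(y + 6)) + 97/(44*(y + 4)) + 1/(16*(y - 2)) - 241/(143*(y - 7)).
Integrate each term: A/(y−a) contributes A·log|y−a|.

-241*log(y - 7)/143 + log(y - 2)/16 + 97*log(y + 4)/44 - 953*log(y + 6)/208 + C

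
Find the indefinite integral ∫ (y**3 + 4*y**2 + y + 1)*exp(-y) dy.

Use integration by parts with u = y**3 + 4*y**2 + y + 1, dv = exp(-y) dy, so v = -exp(-y).
Apply parts 3 times (tabular method): alternate signs, differentiate u down to 0, integrate dv up.

(-y**3 - 7*y**2 - 15*y - 16)*exp(-y) + C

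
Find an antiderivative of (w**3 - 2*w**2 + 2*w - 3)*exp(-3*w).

Use integration by parts with u = w**3 - 2*w**2 + 2*w - 3, dv = exp(-3*w) dw, so v = -exp(-3*w)/3.
Apply parts 3 times (tabular method): alternate signs, differentiate u down to 0, integrate dv up.

(-9*w**3 + 9*w**2 - 12*w + 23)*exp(-3*w)/27 + C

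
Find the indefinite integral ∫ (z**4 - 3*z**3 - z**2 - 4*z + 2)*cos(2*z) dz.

Use integration by parts with u = z**4 - 3*z**3 - z**2 - 4*z + 2, dv = cos(2*z) dz, so v = sin(2*z)/2.
Apply parts 4 times (tabular method): alternate signs, differentiate u down to 0, integrate dv up.

z**4*sin(2*z)/2 - 3*z**3*sin(2*z)/2 + z**3*cos(2*z) - 2*z**2*sin(2*z) - 9*z**2*cos(2*z)/4 + z*sin(2*z)/4 - 2*z*cos(2*z) + 2*sin(2*z) + cos(2*z)/8 + C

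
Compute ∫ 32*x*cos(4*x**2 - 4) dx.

Let u = 4*x**2 - 4, so du = (8*x) dx.
Rewriting, the integral becomes 4·∫ cos(u) du = 4·sin(u).
Substituting back, u = 4*x**2 - 4.

4*sin(4*x**2 - 4) + C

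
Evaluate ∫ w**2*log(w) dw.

Use integration by parts with u = log(w), dv = w**2 dw.
Then du = 1/w dw and v = w**3/3.

w**3*log(w)/3 - w**3/9 + C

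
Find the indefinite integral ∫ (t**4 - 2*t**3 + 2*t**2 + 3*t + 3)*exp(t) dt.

Use integration by parts with u = t**4 - 2*t**3 + 2*t**2 + 3*t + 3, dv = exp(t) dt, so v = exp(t).
Apply parts 4 times (tabular method): alternate signs, differentiate u down to 0, integrate dv up.

(t**4 - 6*t**3 + 20*t**2 - 37*t + 40)*exp(t) + C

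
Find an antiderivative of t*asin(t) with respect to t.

Use integration by parts with u = arcsin(t), dv = t dt.
Then du = 1/sqrt(-t**2 + 1) dt.

t**2*asin(t)/2 + t*sqrt(-t**2 + 1)/4 - asin(t)/4 + C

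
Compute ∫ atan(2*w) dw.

Use integration by parts with u = arctan(2*w), dv = dw.
Then du = 2/(4*w**2 + 1) dw.

w*atan(2*w) - log(4*w**2 + 1)/4 + C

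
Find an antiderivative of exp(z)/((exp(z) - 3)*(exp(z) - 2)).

log(exp(z) - 3) - log(exp(z) - 2) + C

Let u = e^z, du = e^z dz.
The integral becomes ∫ du/((u-3)(u-2)); decompose into partial fractions.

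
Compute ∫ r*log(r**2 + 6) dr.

r**2*log(r**2 + 6)/2 - r**2/2 + 3*log(r**2 + 6) + C

Let u = r**2 + 6, so du = (2*r) dr.
The integral becomes (1/2)·∫ log(u) du; integrate by parts with u′=log(u), dv′=du.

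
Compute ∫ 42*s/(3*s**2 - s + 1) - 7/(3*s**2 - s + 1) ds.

7*log(3*s**2 - s + 1) + C

Let u = 3*s**2 - s + 1, so du = (6*s - 1) ds.
Rewriting, the integral becomes 7·∫ 1/u du = 7·log(u).
Substituting back, u = 3*s**2 - s + 1.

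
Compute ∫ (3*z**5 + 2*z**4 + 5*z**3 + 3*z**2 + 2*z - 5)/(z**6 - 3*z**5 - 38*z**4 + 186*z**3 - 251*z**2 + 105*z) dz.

-log(z)/21 + 1133*log(z - 5)/192 - 527*log(z - 3)/120 + 169*log(z - 1)/256 + 23603*log(z + 7)/26880 - 5/(32*z - 32) + C

Factor the denominator: z*(z - 5)*(z - 3)*(z - 1)**2*(z + 7).
Partial-fraction decomposition: 23603/(26880*(z + 7)) + 169/(256*(z - 1)) + 5/(32*(z - 1)**2) - 527/(120*(z - 3)) + 1133/(192*(z - 5)) - 1/(21*z).
Integrate each term; A/(z−a) gives A·log|z−a|; A/(z−a)² gives −A/(z−a).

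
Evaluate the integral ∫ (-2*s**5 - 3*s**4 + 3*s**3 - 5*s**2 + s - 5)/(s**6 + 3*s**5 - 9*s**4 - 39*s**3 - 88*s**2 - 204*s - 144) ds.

-541*log(s - 4)/980 + 3*log(s + 1)/20 - 46159*log(s + 3)/33124 - 691*log(s**2 + 4)/6760 + 489*atan(s/2)/1690 - 109/(182*s + 546) + C

Factor the denominator: (s - 4)*(s + 1)*(s + 3)**2*(s**2 + 4).
Partial-fraction decomposition: -(691*s - 1956)/(3380*(s**2 + 4)) - 46159/(33124*(s + 3)) + 109/(182*(s + 3)**2) + 3/(20*(s + 1)) - 541/(980*(s - 4)).
Integrate each term; A/(s−a) gives A·log|s−a|; the (Bs+D)/(s²+p²) term gives a log and an atan.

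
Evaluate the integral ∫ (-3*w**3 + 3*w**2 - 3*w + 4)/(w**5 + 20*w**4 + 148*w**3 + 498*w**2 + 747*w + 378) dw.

13*log(w + 1)/120 + 1345*log(w + 3)/288 - 778*log(w + 6)/45 + 1201*log(w + 7)/96 + 121/(24*w + 72) + C

Factor the denominator: (w + 1)*(w + 3)**2*(w + 6)*(w + 7).
Partial-fraction decomposition: 1201/(96*(w + 7)) - 778/(45*(w + 6)) + 1345/(288*(w + 3)) - 121/(24*(w + 3)**2) + 13/(120*(w + 1)).
Integrate each term; A/(w−a) gives A·log|w−a|; A/(w−a)² gives −A/(w−a).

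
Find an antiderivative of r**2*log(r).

Use integration by parts with u = log(r), dv = r**2 dr.
Then du = 1/r dr and v = r**3/3.

r**3*log(r)/3 - r**3/9 + C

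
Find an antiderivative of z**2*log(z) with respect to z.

z**3*log(z)/3 - z**3/9 + C

Use integration by parts with u = log(z), dv = z**2 dz.
Then du = 1/z dz and v = z**3/3.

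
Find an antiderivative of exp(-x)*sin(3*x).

Let I denote the integral. Integrate by parts with u = sin(3*x), dv = exp(-x) dx, so v = -exp(-x): I = -exp(-x)*sin(3*x) + 3·∫ exp(-x)*cos(3*x) dx.
Apply parts again with u = cos(3*x), dv = exp(-x) dx: ∫ exp(-x)*cos(3*x) dx = -exp(-x)*cos(3*x) − 3·I. Substituting back brings back I: I = -exp(-x)*sin(3*x) - 3*exp(-x)*cos(3*x) − 9·I.
Solving for I: (1 + 9)·I equals the remaining terms, so I = (1/10)·(-exp(-x)*sin(3*x) - 3*exp(-x)*cos(3*x)).

-exp(-x)*sin(3*x)/10 - 3*exp(-x)*cos(3*x)/10 + C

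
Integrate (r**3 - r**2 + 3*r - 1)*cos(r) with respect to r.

Use integration by parts with u = r**3 - r**2 + 3*r - 1, dv = cos(r) dr, so v = sin(r).
Apply parts 3 times (tabular method): alternate signs, differentiate u down to 0, integrate dv up.

r**3*sin(r) - r**2*sin(r) + 3*r**2*cos(r) - 3*r*sin(r) - 2*r*cos(r) + sin(r) - 3*cos(r) + C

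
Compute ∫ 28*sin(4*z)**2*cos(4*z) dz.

Let u = sin(4*z), so du = (4*cos(4*z)) dz.
Rewriting, the integral becomes 7·∫ u^2 du = 7·u^3/3.
Substituting back, u = sin(4*z).

7*sin(4*z)**3/3 + C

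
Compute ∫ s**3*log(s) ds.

s**4*log(s)/4 - s**4/16 + C

Use integration by parts with u = log(s), dv = s**3 ds.
Then du = 1/s ds and v = s**4/4.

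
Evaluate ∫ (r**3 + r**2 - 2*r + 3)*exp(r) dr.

(r**3 - 2*r**2 + 2*r + 1)*exp(r) + C

Use integration by parts with u = r**3 + r**2 - 2*r + 3, dv = exp(r) dr, so v = exp(r).
Apply parts 3 times (tabular method): alternate signs, differentiate u down to 0, integrate dv up.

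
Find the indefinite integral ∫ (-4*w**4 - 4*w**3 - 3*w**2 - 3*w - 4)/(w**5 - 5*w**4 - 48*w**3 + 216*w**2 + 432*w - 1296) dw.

-10631*log(w - 6)/3888 - 59*log(w - 2)/320 + 238*log(w + 3)/1215 - 2207*log(w + 6)/1728 + 3089/(216*w - 1296) + C

Factor the denominator: (w - 6)**2*(w - 2)*(w + 3)*(w + 6).
Partial-fraction decomposition: -2207/(1728*(w + 6)) + 238/(1215*(w + 3)) - 59/(320*(w - 2)) - 10631/(3888*(w - 6)) - 3089/(216*(w - 6)**2).
Integrate each term; A/(w−a) gives A·log|w−a|; A/(w−a)² gives −A/(w−a).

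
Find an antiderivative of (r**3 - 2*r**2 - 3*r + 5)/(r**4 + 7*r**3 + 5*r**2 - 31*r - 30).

Factor the denominator: (r - 2)*(r + 1)*(r + 3)*(r + 5).
Partial-fraction decomposition: 155/(56*(r + 5)) - 31/(20*(r + 3)) - 5/(24*(r + 1)) - 1/(105*(r - 2)).
Integrate each term: A/(r−a) contributes A·log|r−a|.

-log(r - 2)/105 - 5*log(r + 1)/24 - 31*log(r + 3)/20 + 155*log(r + 5)/56 + C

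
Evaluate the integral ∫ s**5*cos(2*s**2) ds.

s**4*sin(2*s**2)/4 + s**2*cos(2*s**2)/4 - sin(2*s**2)/8 + C

Let u = s², du = 2s ds; rewrite as (1/2)∫ u^2·cos(2u) du.
Now integrate by parts 2 times.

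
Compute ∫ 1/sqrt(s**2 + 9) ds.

Substitute s = 3·tan(θ), so ds = 3·sec(θ)^2 dθ and the radical becomes sqrt(s**2 + 9) = 3·sec(θ) by the Pythagorean identity.
Integrate the resulting trig expression in θ, then back-substitute tan(θ) = s/3, sec(θ) = sqrt(s**2 + 9)/3 (absorbing any constant into C).

log(s + sqrt(s**2 + 9)) + C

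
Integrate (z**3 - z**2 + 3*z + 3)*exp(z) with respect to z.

Use integration by parts with u = z**3 - z**2 + 3*z + 3, dv = exp(z) dz, so v = exp(z).
Apply parts 3 times (tabular method): alternate signs, differentiate u down to 0, integrate dv up.

(z**3 - 4*z**2 + 11*z - 8)*exp(z) + C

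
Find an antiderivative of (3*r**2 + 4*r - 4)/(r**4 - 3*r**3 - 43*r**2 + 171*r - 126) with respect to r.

128*log(r - 6)/195 - 7*log(r - 3)/12 + 3*log(r - 1)/80 - 23*log(r + 7)/208 + C

Factor the denominator: (r - 6)*(r - 3)*(r - 1)*(r + 7).
Partial-fraction decomposition: -23/(208*(r + 7)) + 3/(80*(r - 1)) - 7/(12*(r - 3)) + 128/(195*(r - 6)).
Integrate each term: A/(r−a) contributes A·log|r−a|.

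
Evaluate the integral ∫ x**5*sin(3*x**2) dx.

-x**4*cos(3*x**2)/6 + x**2*sin(3*x**2)/9 + cos(3*x**2)/27 + C

Let u = x², du = 2x dx; rewrite as (1/2)∫ u^2·sin(3u) du.
Now integrate by parts 2 times.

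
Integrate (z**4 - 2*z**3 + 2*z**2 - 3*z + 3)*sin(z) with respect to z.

-z**4*cos(z) + 4*z**3*sin(z) + 2*z**3*cos(z) - 6*z**2*sin(z) + 10*z**2*cos(z) - 20*z*sin(z) - 9*z*cos(z) + 9*sin(z) - 23*cos(z) + C

Use integration by parts with u = z**4 - 2*z**3 + 2*z**2 - 3*z + 3, dv = sin(z) dz, so v = -cos(z).
Apply parts 4 times (tabular method): alternate signs, differentiate u down to 0, integrate dv up.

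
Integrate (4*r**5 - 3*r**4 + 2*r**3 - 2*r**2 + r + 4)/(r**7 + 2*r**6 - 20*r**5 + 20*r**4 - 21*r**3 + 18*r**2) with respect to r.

17*log(r)/54 + 193*log(r - 3)/405 - 3*log(r - 1)/14 - 17749*log(r + 6)/41958 - 57*log(r**2 + 1)/740 + 9*atan(r)/370 - 2/(9*r) + C

Factor the denominator: r**2*(r - 3)*(r - 1)*(r + 6)*(r**2 + 1).
Partial-fraction decomposition: -3*(19*r - 3)/(370*(r**2 + 1)) - 17749/(41958*(r + 6)) - 3/(14*(r - 1)) + 193/(405*(r - 3)) + 17/(54*r) + 2/(9*r**2).
Integrate each term; A/(r−a) gives A·log|r−a|; the (Br+D)/(r²+p²) term gives a log and an atan.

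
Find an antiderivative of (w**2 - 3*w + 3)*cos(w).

Use integration by parts with u = w**2 - 3*w + 3, dv = cos(w) dw, so v = sin(w).
Apply parts 2 times (tabular method): alternate signs, differentiate u down to 0, integrate dv up.

w**2*sin(w) - 3*w*sin(w) + 2*w*cos(w) + sin(w) - 3*cos(w) + C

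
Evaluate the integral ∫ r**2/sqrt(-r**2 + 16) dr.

Substitute r = 4·sin(θ), so dr = 4·cos(θ) dθ and the radical becomes sqrt(-r**2 + 16) = 4·cos(θ) by the Pythagorean identity.
Integrate the resulting trig expression in θ, then back-substitute θ = asin(r/4), sin(θ) = r/4, cos(θ) = sqrt(-r**2 + 16)/4 (absorbing any constant into C).

-r*sqrt(-r**2 + 16)/2 + 8*asin(r/4) + C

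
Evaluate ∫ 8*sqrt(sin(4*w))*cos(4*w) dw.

Let u = sin(4*w), so du = (4*cos(4*w)) dw.
Rewriting, the integral becomes 2·∫ √u du = 2·(2/3)u^(3/2).
Substituting back, u = sin(4*w).

4*sin(4*w)**(3/2)/3 + C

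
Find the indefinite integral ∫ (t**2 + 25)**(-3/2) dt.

Substitute t = 5·tan(θ), so dt = 5·sec(θ)^2 dθ and the radical becomes sqrt(t**2 + 25) = 5·sec(θ) by the Pythagorean identity.
Integrate the resulting trig expression in θ, then back-substitute tan(θ) = t/5, sec(θ) = sqrt(t**2 + 25)/5 (absorbing any constant into C).

t/(25*sqrt(t**2 + 25)) + C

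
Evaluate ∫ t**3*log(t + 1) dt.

Use integration by parts with u = log(t + 1), dv = t**3 dt.
Then du = 1/(t + 1) dt and v = t**4/4.

t**4*log(t + 1)/4 - t**4/16 + t**3/12 - t**2/8 + t/4 - log(t + 1)/4 + C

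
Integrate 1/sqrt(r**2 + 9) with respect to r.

Substitute r = 3·tan(θ), so dr = 3·sec(θ)^2 dθ and the radical becomes sqrt(r**2 + 9) = 3·sec(θ) by the Pythagorean identity.
Integrate the resulting trig expression in θ, then back-substitute tan(θ) = r/3, sec(θ) = sqrt(r**2 + 9)/3 (absorbing any constant into C).

log(r + sqrt(r**2 + 9)) + C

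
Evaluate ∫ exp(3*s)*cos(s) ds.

exp(3*s)*sin(s)/10 + 3*exp(3*s)*cos(s)/10 + C

Let I denote the integral. Integrate by parts with u = cos(s), dv = exp(3*s) ds, so v = exp(3*s)/3: I = exp(3*s)*cos(s)/3 + (1/3)·∫ exp(3*s)*sin(s) ds.
Apply parts again with u = sin(s), dv = exp(3*s) ds: ∫ exp(3*s)*sin(s) ds = exp(3*s)*sin(s)/3 − (1/3)·I. Substituting back brings back I: I = exp(3*s)*sin(s)/9 + exp(3*s)*cos(s)/3 − (1/9)·I.
Solving for I: (1 + 1/9)·I equals the remaining terms, so I = (9/10)·(exp(3*s)*sin(s)/9 + exp(3*s)*cos(s)/3).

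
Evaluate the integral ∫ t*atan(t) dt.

Use integration by parts with u = arctan(t), dv = t dt.
Then du = 1/(t**2 + 1) dt.

t**2*atan(t)/2 - t/2 + atan(t)/2 + C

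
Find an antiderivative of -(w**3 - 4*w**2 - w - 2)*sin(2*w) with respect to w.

w**3*cos(2*w)/2 - 3*w**2*sin(2*w)/4 - 2*w**2*cos(2*w) + 2*w*sin(2*w) - 5*w*cos(2*w)/4 + 5*sin(2*w)/8 + C

Use integration by parts with u = w**3 - 4*w**2 - w - 2, dv = -sin(2*w) dw, so v = cos(2*w)/2.
Apply parts 3 times (tabular method): alternate signs, differentiate u down to 0, integrate dv up.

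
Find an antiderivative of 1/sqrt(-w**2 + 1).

asin(w) + C

Substitute w = sin(θ), so dw = cos(θ) dθ and the radical becomes sqrt(-w**2 + 1) = cos(θ) by the Pythagorean identity.
Integrate the resulting trig expression in θ, then back-substitute θ = asin(w), sin(θ) = w, cos(θ) = sqrt(-w**2 + 1) (absorbing any constant into C).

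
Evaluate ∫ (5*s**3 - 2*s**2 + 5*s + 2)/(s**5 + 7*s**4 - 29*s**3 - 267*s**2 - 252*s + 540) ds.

Factor the denominator: (s - 6)*(s - 1)*(s + 3)*(s + 5)*(s + 6).
Partial-fraction decomposition: -295/(63*(s + 6)) + 349/(66*(s + 5)) - 83/(108*(s + 3)) - 1/(84*(s - 1)) + 52/(297*(s - 6)).
Integrate each term: A/(s−a) contributes A·log|s−a|.

52*log(s - 6)/297 - log(s - 1)/84 - 83*log(s + 3)/108 + 349*log(s + 5)/66 - 295*log(s + 6)/63 + C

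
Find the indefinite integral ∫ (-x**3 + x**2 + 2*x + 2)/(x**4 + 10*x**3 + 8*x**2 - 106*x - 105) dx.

-log(x - 3)/32 - log(x + 1)/48 + 71*log(x + 5)/32 - 19*log(x + 7)/6 + C

Factor the denominator: (x - 3)*(x + 1)*(x + 5)*(x + 7).
Partial-fraction decomposition: -19/(6*(x + 7)) + 71/(32*(x + 5)) - 1/(48*(x + 1)) - 1/(32*(x - 3)).
Integrate each term: A/(x−a) contributes A·log|x−a|.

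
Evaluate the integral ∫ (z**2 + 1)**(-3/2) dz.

Substitute z = tan(θ), so dz = sec(θ)^2 dθ and the radical becomes sqrt(z**2 + 1) = sec(θ) by the Pythagorean identity.
Integrate the resulting trig expression in θ, then back-substitute tan(θ) = z, sec(θ) = sqrt(z**2 + 1) (absorbing any constant into C).

z/sqrt(z**2 + 1) + C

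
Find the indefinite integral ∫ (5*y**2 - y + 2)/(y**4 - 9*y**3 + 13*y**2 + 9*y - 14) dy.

log(y - 7) - 4*log(y - 2)/3 + log(y - 1)/2 - log(y + 1)/6 + C

Factor the denominator: (y - 7)*(y - 2)*(y - 1)*(y + 1).
Partial-fraction decomposition: -1/(6*(y + 1)) + 1/(2*(y - 1)) - 4/(3*(y - 2)) + 1/(y - 7).
Integrate each term: A/(y−a) contributes A·log|y−a|.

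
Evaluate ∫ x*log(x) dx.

Use integration by parts with u = log(x), dv = x dx.
Then du = 1/x dx and v = x**2/2.

x**2*log(x)/2 - x**2/4 + C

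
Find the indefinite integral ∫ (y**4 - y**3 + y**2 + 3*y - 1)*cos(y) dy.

y**4*sin(y) - y**3*sin(y) + 4*y**3*cos(y) - 11*y**2*sin(y) - 3*y**2*cos(y) + 9*y*sin(y) - 22*y*cos(y) + 21*sin(y) + 9*cos(y) + C

Use integration by parts with u = y**4 - y**3 + y**2 + 3*y - 1, dv = cos(y) dy, so v = sin(y).
Apply parts 4 times (tabular method): alternate signs, differentiate u down to 0, integrate dv up.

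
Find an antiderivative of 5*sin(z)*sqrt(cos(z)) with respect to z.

-10*cos(z)**(3/2)/3 + C

Let u = cos(z), so du = (-sin(z)) dz.
Rewriting, the integral becomes -5·∫ √u du = -5·(2/3)u^(3/2).
Substituting back, u = cos(z).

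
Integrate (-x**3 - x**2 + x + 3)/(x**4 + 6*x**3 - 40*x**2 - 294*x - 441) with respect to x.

-191*log(x - 7)/700 + 227*log(x + 3)/400 - 145*log(x + 7)/112 + 9/(20*x + 60) + C

Factor the denominator: (x - 7)*(x + 3)**2*(x + 7).
Partial-fraction decomposition: -145/(112*(x + 7)) + 227/(400*(x + 3)) - 9/(20*(x + 3)**2) - 191/(700*(x - 7)).
Integrate each term; A/(x−a) gives A·log|x−a|; A/(x−a)² gives −A/(x−a).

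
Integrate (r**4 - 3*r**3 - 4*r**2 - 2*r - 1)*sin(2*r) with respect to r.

Use integration by parts with u = r**4 - 3*r**3 - 4*r**2 - 2*r - 1, dv = sin(2*r) dr, so v = -cos(2*r)/2.
Apply parts 4 times (tabular method): alternate signs, differentiate u down to 0, integrate dv up.

-r**4*cos(2*r)/2 + r**3*sin(2*r) + 3*r**3*cos(2*r)/2 - 9*r**2*sin(2*r)/4 + 7*r**2*cos(2*r)/2 - 7*r*sin(2*r)/2 - 5*r*cos(2*r)/4 + 5*sin(2*r)/8 - 5*cos(2*r)/4 + C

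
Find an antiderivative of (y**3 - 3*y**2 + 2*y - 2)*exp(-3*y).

Use integration by parts with u = y**3 - 3*y**2 + 2*y - 2, dv = exp(-3*y) dy, so v = -exp(-3*y)/3.
Apply parts 3 times (tabular method): alternate signs, differentiate u down to 0, integrate dv up.

(-9*y**3 + 18*y**2 - 6*y + 16)*exp(-3*y)/27 + C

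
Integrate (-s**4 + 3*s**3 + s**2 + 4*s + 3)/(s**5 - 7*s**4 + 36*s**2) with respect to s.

log(s)/9 - 65*log(s - 6)/96 - 8*log(s - 3)/45 - 41*log(s + 2)/160 - 1/(12*s) + C

Factor the denominator: s**2*(s - 6)*(s - 3)*(s + 2).
Partial-fraction decomposition: -41/(160*(s + 2)) - 8/(45*(s - 3)) - 65/(96*(s - 6)) + 1/(9*s) + 1/(12*s**2).
Integrate each term; A/(s−a) gives A·log|s−a|; A/(s−a)² gives −A/(s−a).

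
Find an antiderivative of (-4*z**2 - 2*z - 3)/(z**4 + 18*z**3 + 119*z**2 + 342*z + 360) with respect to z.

-11*log(z + 3)/2 + 59*log(z + 4)/2 - 93*log(z + 5)/2 + 45*log(z + 6)/2 + C

Factor the denominator: (z + 3)*(z + 4)*(z + 5)*(z + 6).
Partial-fraction decomposition: 45/(2*(z + 6)) - 93/(2*(z + 5)) + 59/(2*(z + 4)) - 11/(2*(z + 3)).
Integrate each term: A/(z−a) contributes A·log|z−a|.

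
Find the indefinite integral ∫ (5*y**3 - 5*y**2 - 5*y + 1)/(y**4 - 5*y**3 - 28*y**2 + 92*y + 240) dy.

871*log(y - 6)/80 - 68*log(y - 5)/9 - 7*log(y + 2)/16 + 379*log(y + 4)/180 + C

Factor the denominator: (y - 6)*(y - 5)*(y + 2)*(y + 4).
Partial-fraction decomposition: 379/(180*(y + 4)) - 7/(16*(y + 2)) - 68/(9*(y - 5)) + 871/(80*(y - 6)).
Integrate each term: A/(y−a) contributes A·log|y−a|.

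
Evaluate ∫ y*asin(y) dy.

Use integration by parts with u = arcsin(y), dv = y dy.
Then du = 1/sqrt(-y**2 + 1) dy.

y**2*asin(y)/2 + y*sqrt(-y**2 + 1)/4 - asin(y)/4 + C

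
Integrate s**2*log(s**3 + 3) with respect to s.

s**3*log(s**3 + 3)/3 - s**3/3 + log(s**3 + 3) + C

Let u = s**3 + 3, so du = (3*s**2) ds.
The integral becomes (1/3)·∫ log(u) du; integrate by parts with u′=log(u), dv′=du.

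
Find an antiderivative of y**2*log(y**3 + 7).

y**3*log(y**3 + 7)/3 - y**3/3 + 7*log(y**3 + 7)/3 + C

Let u = y**3 + 7, so du = (3*y**2) dy.
The integral becomes (1/3)·∫ log(u) du; integrate by parts with u′=log(u), dv′=du.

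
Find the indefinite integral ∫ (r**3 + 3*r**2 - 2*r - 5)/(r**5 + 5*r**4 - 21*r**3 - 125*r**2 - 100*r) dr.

Factor the denominator: r*(r - 5)*(r + 1)*(r + 4)*(r + 5).
Partial-fraction decomposition: -9/(40*(r + 5)) + 13/(108*(r + 4)) - 1/(72*(r + 1)) + 37/(540*(r - 5)) + 1/(20*r).
Integrate each term: A/(r−a) contributes A·log|r−a|.

log(r)/20 + 37*log(r - 5)/540 - log(r + 1)/72 + 13*log(r + 4)/108 - 9*log(r + 5)/40 + C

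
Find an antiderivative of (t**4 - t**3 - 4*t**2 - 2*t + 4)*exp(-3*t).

Use integration by parts with u = t**4 - t**3 - 4*t**2 - 2*t + 4, dv = exp(-3*t) dt, so v = -exp(-3*t)/3.
Apply parts 4 times (tabular method): alternate signs, differentiate u down to 0, integrate dv up.

(-27*t**4 - 9*t**3 + 99*t**2 + 120*t - 68)*exp(-3*t)/81 + C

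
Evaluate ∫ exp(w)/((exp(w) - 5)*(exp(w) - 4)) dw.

Let u = e^w, du = e^w dw.
The integral becomes ∫ du/((u-4)(u-5)); decompose into partial fractions.

log(exp(w) - 5) - log(exp(w) - 4) + C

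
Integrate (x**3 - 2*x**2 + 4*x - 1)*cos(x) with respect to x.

Use integration by parts with u = x**3 - 2*x**2 + 4*x - 1, dv = cos(x) dx, so v = sin(x).
Apply parts 3 times (tabular method): alternate signs, differentiate u down to 0, integrate dv up.

x**3*sin(x) - 2*x**2*sin(x) + 3*x**2*cos(x) - 2*x*sin(x) - 4*x*cos(x) + 3*sin(x) - 2*cos(x) + C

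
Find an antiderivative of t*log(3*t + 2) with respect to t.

Use integration by parts with u = log(3*t + 2), dv = t dt.
Then du = 3/(3*t + 2) dt and v = t**2/2.

t**2*log(3*t + 2)/2 - t**2/4 + t/3 - 2*log(3*t + 2)/9 + C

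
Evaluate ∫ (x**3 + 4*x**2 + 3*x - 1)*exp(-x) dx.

(-x**3 - 7*x**2 - 17*x - 16)*exp(-x) + C

Use integration by parts with u = x**3 + 4*x**2 + 3*x - 1, dv = exp(-x) dx, so v = -exp(-x).
Apply parts 3 times (tabular method): alternate signs, differentiate u down to 0, integrate dv up.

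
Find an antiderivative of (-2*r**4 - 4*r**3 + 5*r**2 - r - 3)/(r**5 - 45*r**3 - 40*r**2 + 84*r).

Factor the denominator: r*(r - 7)*(r - 1)*(r + 2)*(r + 6).
Partial-fraction decomposition: -515/(728*(r + 6)) - 19/(216*(r + 2)) + 5/(126*(r - 1)) - 5939/(4914*(r - 7)) - 1/(28*r).
Integrate each term: A/(r−a) contributes A·log|r−a|.

-log(r)/28 - 5939*log(r - 7)/4914 + 5*log(r - 1)/126 - 19*log(r + 2)/216 - 515*log(r + 6)/728 + C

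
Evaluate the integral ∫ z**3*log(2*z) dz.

z**4*(log(z) + log(2))/4 - z**4/16 + C

Use integration by parts with u = log(2*z), dv = z**3 dz.
Then du = 1/z dz and v = z**4/4.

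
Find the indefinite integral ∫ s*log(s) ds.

Use integration by parts with u = log(s), dv = s ds.
Then du = 1/s ds and v = s**2/2.

s**2*log(s)/2 - s**2/4 + C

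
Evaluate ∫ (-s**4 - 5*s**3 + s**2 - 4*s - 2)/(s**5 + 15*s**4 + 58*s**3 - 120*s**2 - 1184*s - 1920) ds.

Factor the denominator: (s - 4)*(s + 4)**2*(s + 5)*(s + 6).
Partial-fraction decomposition: -79/(20*(s + 6)) - 43/(9*(s + 5)) + 501/(64*(s + 4)) - 47/(8*(s + 4)**2) - 289/(2880*(s - 4)).
Integrate each term; A/(s−a) gives A·log|s−a|; A/(s−a)² gives −A/(s−a).

-289*log(s - 4)/2880 + 501*log(s + 4)/64 - 43*log(s + 5)/9 - 79*log(s + 6)/20 + 47/(8*s + 32) + C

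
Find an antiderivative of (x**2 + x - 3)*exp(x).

(x**2 - x - 2)*exp(x) + C

Use integration by parts with u = x**2 + x - 3, dv = exp(x) dx, so v = exp(x).
Apply parts 2 times (tabular method): alternate signs, differentiate u down to 0, integrate dv up.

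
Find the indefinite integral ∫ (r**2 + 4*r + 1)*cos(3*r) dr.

Use integration by parts with u = r**2 + 4*r + 1, dv = cos(3*r) dr, so v = sin(3*r)/3.
Apply parts 2 times (tabular method): alternate signs, differentiate u down to 0, integrate dv up.

r**2*sin(3*r)/3 + 4*r*sin(3*r)/3 + 2*r*cos(3*r)/9 + 7*sin(3*r)/27 + 4*cos(3*r)/9 + C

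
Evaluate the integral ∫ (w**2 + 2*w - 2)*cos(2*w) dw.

w**2*sin(2*w)/2 + w*sin(2*w) + w*cos(2*w)/2 - 5*sin(2*w)/4 + cos(2*w)/2 + C

Use integration by parts with u = w**2 + 2*w - 2, dv = cos(2*w) dw, so v = sin(2*w)/2.
Apply parts 2 times (tabular method): alternate signs, differentiate u down to 0, integrate dv up.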